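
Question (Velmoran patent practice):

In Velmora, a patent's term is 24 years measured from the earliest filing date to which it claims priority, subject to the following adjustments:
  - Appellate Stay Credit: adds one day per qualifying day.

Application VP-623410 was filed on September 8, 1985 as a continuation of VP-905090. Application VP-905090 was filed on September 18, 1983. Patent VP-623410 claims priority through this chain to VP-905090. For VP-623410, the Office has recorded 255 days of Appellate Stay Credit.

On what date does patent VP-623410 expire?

Earliest priority filing: 18 September 1983.
Base term: 18 September 1983 + 24 years → 18 September 2007.
Appellate Stay Credit: +255 days → 30 May 2008.

2008-05-30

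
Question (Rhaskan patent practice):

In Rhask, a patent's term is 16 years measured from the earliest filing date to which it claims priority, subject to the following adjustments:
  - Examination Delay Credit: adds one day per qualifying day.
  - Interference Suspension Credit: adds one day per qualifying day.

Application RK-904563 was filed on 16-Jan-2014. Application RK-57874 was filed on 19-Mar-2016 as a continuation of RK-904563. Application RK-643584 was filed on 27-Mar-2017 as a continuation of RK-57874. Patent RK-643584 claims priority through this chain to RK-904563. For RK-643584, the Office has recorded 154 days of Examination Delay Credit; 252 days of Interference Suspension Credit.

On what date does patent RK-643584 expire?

Earliest priority filing: 16 January 2014.
Base term: 16 January 2014 + 16 years → 16 January 2030.
Examination Delay Credit: +154 days → 19 June 2030.
Interference Suspension Credit: +252 days → 26 February 2031.

2031-02-26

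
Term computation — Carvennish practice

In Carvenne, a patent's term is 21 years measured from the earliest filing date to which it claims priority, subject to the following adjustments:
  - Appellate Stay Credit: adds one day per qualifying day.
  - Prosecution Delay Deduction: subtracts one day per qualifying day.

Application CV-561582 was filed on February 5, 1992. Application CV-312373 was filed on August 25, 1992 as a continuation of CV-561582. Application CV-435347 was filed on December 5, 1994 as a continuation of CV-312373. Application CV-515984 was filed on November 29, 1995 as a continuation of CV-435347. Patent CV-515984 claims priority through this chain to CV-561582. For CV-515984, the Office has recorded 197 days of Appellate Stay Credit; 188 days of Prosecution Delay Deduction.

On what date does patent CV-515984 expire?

Earliest priority filing: 5 February 1992.
Base term: 5 February 1992 + 21 years → 5 February 2013.
Appellate Stay Credit: +197 days → 21 August 2013.
Prosecution Delay Deduction: −188 days → 14 February 2013.

2013-02-14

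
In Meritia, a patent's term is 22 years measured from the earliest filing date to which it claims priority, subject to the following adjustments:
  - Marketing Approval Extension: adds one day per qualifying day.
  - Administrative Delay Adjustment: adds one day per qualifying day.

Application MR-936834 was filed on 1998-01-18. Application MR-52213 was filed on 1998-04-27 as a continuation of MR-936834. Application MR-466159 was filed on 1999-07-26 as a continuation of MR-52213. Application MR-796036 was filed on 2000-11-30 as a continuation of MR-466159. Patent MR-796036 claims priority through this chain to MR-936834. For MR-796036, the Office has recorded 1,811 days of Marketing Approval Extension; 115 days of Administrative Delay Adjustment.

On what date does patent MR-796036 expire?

April 27, 2025

Earliest priority filing: 18 January 1998.
Base term: 18 January 1998 + 22 years → 18 January 2020.
Marketing Approval Extension: +1811 days → 2 January 2025.
Administrative Delay Adjustment: +115 days → 27 April 2025.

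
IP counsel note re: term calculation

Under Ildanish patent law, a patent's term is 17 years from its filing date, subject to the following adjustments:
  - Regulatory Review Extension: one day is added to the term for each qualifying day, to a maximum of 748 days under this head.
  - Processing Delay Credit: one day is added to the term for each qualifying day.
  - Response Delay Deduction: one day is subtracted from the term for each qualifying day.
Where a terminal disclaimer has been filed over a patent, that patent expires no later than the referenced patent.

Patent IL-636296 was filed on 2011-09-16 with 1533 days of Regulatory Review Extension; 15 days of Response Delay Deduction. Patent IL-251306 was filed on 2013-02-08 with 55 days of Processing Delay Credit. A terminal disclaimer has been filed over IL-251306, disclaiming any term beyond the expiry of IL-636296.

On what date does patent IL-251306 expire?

Natural term of IL-251306:
  Base: filing + 17 years → 8 February 2030.
  Processing Delay Credit: +55 days → 4 April 2030.
Expiry of referenced patent IL-636296:
  Base: filing + 17 years → 16 September 2028.
  Regulatory Review Extension: 1533 days claimed exceeds the 748-day cap, so +748 days → 4 October 2030.
  Response Delay Deduction: −15 days → 19 September 2030.
Terminal disclaimer: IL-251306 expires on the earlier of 4 April 2030 and 19 September 2030.

2030-04-04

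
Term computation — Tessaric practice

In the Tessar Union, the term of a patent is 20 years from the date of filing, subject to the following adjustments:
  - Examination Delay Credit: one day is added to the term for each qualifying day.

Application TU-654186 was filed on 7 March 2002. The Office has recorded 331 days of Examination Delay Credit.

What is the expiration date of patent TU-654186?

Base term: filing date + 20 years → 7 March 2022.
Examination Delay Credit: +331 days → 1 February 2023.

2023-02-01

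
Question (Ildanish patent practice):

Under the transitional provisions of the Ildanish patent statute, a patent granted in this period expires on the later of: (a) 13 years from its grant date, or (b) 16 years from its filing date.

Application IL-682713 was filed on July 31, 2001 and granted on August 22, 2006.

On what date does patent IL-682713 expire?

(a) grant + 13 years → 22 August 2019.
(b) filing + 16 years → 31 July 2017.
Later of the two: 22 August 2019.

August 22, 2019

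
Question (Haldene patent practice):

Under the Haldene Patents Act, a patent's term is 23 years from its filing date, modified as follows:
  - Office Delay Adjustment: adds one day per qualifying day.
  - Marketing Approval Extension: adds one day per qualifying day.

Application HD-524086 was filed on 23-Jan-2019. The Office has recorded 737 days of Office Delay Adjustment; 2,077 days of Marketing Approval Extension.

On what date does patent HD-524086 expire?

October 7, 2049

Base term: filing date + 23 years → 23 January 2042.
Office Delay Adjustment: +737 days → 30 January 2044.
Marketing Approval Extension: +2077 days → 7 October 2049.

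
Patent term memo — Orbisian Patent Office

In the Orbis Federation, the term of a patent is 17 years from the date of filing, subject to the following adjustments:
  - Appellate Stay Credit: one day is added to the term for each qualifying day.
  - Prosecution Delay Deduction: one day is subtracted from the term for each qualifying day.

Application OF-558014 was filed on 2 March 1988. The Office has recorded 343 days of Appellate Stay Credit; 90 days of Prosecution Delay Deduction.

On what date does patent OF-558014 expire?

November 10, 2005

Base term: filing date + 17 years → 2 March 2005.
Appellate Stay Credit: +343 days → 8 February 2006.
Prosecution Delay Deduction: −90 days → 10 November 2005.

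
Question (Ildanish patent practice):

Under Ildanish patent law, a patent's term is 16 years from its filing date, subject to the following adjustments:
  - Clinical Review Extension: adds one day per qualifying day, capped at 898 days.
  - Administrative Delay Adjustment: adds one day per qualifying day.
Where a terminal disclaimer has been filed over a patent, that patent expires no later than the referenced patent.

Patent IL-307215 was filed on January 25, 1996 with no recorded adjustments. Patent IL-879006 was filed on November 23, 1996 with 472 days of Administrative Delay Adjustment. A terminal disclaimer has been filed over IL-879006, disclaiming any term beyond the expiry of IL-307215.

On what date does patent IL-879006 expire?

Natural term of IL-879006:
  Base: filing + 16 years → 23 November 2012.
  Administrative Delay Adjustment: +472 days → 10 March 2014.
Expiry of referenced patent IL-307215:
  Base: filing + 16 years → 25 January 2012.
Terminal disclaimer: IL-879006 expires on the earlier of 10 March 2014 and 25 January 2012.

January 25, 2012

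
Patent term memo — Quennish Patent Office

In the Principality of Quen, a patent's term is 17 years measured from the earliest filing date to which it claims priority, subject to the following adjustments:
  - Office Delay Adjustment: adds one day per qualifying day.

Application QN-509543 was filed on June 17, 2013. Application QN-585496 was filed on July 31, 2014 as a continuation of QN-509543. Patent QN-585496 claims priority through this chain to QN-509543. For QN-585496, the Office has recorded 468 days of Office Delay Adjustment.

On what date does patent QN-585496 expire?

September 28, 2031

Earliest priority filing: 17 June 2013.
Base term: 17 June 2013 + 17 years → 17 June 2030.
Office Delay Adjustment: +468 days → 28 September 2031.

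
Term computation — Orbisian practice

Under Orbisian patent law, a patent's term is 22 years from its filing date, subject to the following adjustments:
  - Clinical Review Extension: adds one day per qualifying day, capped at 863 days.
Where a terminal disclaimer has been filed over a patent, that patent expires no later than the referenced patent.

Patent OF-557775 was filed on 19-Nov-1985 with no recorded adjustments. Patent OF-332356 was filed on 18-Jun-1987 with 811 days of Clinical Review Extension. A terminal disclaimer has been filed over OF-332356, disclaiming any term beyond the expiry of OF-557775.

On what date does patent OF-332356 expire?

Natural term of OF-332356:
  Base: filing + 22 years → 18 June 2009.
  Clinical Review Extension: 811 days (within the 863-day cap) → +811 days → 7 September 2011.
Expiry of referenced patent OF-557775:
  Base: filing + 22 years → 19 November 2007.
Terminal disclaimer: OF-332356 expires on the earlier of 7 September 2011 and 19 November 2007.

November 19, 2007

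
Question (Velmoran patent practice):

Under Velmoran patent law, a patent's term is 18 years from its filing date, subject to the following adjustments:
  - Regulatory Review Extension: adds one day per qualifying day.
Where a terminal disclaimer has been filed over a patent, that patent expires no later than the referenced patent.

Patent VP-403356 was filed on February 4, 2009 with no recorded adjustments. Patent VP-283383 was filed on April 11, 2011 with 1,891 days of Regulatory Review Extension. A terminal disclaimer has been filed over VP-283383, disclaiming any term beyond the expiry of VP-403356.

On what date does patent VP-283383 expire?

Natural term of VP-283383:
  Base: filing + 18 years → 11 April 2029.
  Regulatory Review Extension: +1891 days → 15 June 2034.
Expiry of referenced patent VP-403356:
  Base: filing + 18 years → 4 February 2027.
Terminal disclaimer: VP-283383 expires on the earlier of 15 June 2034 and 4 February 2027.

2027-02-04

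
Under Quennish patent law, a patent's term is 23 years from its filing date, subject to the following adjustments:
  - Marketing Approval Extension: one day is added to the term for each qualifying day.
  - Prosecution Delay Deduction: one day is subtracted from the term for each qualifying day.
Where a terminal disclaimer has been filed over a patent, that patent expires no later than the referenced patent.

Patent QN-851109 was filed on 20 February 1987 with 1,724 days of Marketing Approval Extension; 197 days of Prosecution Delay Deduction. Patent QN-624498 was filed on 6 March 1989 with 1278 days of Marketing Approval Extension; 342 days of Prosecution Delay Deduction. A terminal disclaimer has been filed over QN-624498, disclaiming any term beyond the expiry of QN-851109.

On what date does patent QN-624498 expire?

Natural term of QN-624498:
  Base: filing + 23 years → 6 March 2012.
  Marketing Approval Extension: +1278 days → 5 September 2015.
  Prosecution Delay Deduction: −342 days → 28 September 2014.
Expiry of referenced patent QN-851109:
  Base: filing + 23 years → 20 February 2010.
  Marketing Approval Extension: +1724 days → 10 November 2014.
  Prosecution Delay Deduction: −197 days → 27 April 2014.
Terminal disclaimer: QN-624498 expires on the earlier of 28 September 2014 and 27 April 2014.

2014-04-27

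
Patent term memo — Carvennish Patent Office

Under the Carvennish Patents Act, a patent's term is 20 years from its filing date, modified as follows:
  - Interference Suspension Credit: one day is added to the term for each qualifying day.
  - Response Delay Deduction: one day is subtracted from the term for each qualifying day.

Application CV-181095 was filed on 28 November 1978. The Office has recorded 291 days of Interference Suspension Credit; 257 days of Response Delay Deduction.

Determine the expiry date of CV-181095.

Base term: filing date + 20 years → 28 November 1998.
Interference Suspension Credit: +291 days → 15 September 1999.
Response Delay Deduction: −257 days → 1 January 1999.

January 1, 1999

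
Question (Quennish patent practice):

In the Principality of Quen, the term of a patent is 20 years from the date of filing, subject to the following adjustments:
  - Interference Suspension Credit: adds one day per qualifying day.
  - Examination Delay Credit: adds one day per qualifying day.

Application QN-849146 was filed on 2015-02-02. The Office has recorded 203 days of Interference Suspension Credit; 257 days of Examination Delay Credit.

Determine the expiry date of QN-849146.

Base term: filing date + 20 years → 2 February 2035.
Interference Suspension Credit: +203 days → 24 August 2035.
Examination Delay Credit: +257 days → 7 May 2036.

May 7, 2036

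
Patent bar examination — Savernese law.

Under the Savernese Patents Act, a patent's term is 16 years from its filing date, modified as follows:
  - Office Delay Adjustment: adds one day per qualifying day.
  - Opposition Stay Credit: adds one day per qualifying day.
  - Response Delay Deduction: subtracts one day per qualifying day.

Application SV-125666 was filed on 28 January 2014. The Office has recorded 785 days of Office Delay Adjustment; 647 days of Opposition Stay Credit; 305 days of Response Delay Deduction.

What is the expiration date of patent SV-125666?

Base term: filing date + 16 years → 28 January 2030.
Office Delay Adjustment: +785 days → 23 March 2032.
Opposition Stay Credit: +647 days → 30 December 2033.
Response Delay Deduction: −305 days → 28 February 2033.

2033-02-28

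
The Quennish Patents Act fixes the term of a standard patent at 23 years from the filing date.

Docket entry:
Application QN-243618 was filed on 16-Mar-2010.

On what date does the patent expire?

Filing date + 23 years → 16 March 2033.

March 16, 2033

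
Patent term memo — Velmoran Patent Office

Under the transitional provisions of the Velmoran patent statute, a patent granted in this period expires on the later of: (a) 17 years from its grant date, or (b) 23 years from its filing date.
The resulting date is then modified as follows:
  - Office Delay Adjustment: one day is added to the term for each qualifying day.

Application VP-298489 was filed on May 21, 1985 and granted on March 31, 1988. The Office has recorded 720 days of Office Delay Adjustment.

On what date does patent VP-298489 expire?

May 11, 2010

(a) grant + 17 years → 31 March 2005.
(b) filing + 23 years → 21 May 2008.
Later of the two: 21 May 2008.
Office Delay Adjustment: +720 days → 11 May 2010.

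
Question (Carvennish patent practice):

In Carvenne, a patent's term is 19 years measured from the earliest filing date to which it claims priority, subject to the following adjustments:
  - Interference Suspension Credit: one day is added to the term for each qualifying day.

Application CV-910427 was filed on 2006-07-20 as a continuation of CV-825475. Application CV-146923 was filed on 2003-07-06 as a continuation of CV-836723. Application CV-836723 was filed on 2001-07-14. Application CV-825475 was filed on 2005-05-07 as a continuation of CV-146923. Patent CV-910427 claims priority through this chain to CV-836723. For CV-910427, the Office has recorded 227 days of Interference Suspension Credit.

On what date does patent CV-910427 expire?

Earliest priority filing: 14 July 2001.
Base term: 14 July 2001 + 19 years → 14 July 2020.
Interference Suspension Credit: +227 days → 26 February 2021.

2021-02-26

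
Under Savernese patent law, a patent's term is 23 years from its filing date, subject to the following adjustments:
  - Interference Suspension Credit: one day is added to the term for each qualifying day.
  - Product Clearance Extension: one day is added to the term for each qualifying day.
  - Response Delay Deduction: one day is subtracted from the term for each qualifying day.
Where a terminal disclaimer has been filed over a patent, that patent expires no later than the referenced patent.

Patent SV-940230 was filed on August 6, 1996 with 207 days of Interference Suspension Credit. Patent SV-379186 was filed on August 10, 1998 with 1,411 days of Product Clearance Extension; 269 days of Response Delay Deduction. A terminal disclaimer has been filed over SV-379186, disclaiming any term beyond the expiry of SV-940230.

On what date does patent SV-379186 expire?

2020-02-29

Natural term of SV-379186:
  Base: filing + 23 years → 10 August 2021.
  Product Clearance Extension: +1411 days → 21 June 2025.
  Response Delay Deduction: −269 days → 25 September 2024.
Expiry of referenced patent SV-940230:
  Base: filing + 23 years → 6 August 2019.
  Interference Suspension Credit: +207 days → 29 February 2020.
Terminal disclaimer: SV-379186 expires on the earlier of 25 September 2024 and 29 February 2020.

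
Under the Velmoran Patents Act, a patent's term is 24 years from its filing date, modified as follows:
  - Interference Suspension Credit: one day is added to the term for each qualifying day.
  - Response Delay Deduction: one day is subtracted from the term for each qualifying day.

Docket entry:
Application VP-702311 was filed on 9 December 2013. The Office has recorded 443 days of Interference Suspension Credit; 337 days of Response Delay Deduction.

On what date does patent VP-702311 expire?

March 25, 2038

Base term: filing date + 24 years → 9 December 2037.
Interference Suspension Credit: +443 days → 25 February 2039.
Response Delay Deduction: −337 days → 25 March 2038.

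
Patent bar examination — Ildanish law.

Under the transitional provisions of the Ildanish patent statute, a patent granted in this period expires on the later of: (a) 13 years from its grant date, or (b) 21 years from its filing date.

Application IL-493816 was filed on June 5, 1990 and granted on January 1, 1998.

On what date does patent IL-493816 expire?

2011-06-05

(a) grant + 13 years → 1 January 2011.
(b) filing + 21 years → 5 June 2011.
Later of the two: 5 June 2011.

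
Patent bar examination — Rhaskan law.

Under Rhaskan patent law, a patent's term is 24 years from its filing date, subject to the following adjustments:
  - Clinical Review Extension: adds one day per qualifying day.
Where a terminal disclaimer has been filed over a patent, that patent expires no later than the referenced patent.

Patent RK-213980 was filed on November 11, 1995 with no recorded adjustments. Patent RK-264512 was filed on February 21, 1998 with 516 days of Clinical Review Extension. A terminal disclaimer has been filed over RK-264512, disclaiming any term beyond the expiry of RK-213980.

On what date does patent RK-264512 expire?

November 11, 2019

Natural term of RK-264512:
  Base: filing + 24 years → 21 February 2022.
  Clinical Review Extension: +516 days → 22 July 2023.
Expiry of referenced patent RK-213980:
  Base: filing + 24 years → 11 November 2019.
Terminal disclaimer: RK-264512 expires on the earlier of 22 July 2023 and 11 November 2019.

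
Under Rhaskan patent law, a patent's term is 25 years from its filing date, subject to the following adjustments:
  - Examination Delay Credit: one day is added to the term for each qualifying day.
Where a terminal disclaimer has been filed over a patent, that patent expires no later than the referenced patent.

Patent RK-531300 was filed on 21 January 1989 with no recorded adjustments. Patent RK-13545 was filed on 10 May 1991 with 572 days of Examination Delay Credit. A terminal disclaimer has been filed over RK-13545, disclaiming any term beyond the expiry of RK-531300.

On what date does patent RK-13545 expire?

January 21, 2014

Natural term of RK-13545:
  Base: filing + 25 years → 10 May 2016.
  Examination Delay Credit: +572 days → 3 December 2017.
Expiry of referenced patent RK-531300:
  Base: filing + 25 years → 21 January 2014.
Terminal disclaimer: RK-13545 expires on the earlier of 3 December 2017 and 21 January 2014.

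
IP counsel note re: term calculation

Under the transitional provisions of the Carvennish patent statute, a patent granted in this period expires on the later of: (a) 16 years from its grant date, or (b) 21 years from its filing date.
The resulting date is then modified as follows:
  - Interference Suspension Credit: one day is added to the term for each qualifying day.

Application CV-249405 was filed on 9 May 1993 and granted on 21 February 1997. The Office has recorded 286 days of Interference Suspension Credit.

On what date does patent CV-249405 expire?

(a) grant + 16 years → 21 February 2013.
(b) filing + 21 years → 9 May 2014.
Later of the two: 9 May 2014.
Interference Suspension Credit: +286 days → 19 February 2015.

February 19, 2015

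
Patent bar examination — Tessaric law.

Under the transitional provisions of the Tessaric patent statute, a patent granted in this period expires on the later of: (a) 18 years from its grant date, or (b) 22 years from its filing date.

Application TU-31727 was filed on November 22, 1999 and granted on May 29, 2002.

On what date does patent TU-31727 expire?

(a) grant + 18 years → 29 May 2020.
(b) filing + 22 years → 22 November 2021.
Later of the two: 22 November 2021.

2021-11-22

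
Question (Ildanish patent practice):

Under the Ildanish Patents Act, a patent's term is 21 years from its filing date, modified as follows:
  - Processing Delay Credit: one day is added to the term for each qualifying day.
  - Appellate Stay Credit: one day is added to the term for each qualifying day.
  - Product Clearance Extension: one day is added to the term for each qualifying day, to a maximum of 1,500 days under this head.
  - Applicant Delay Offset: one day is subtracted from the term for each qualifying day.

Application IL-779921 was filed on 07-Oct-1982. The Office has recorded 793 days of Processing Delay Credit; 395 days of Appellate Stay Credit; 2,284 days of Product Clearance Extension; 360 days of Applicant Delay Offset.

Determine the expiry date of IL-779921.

February 20, 2010

Base term: filing date + 21 years → 7 October 2003.
Processing Delay Credit: +793 days → 8 December 2005.
Appellate Stay Credit: +395 days → 7 January 2007.
Product Clearance Extension: 2284 days claimed exceeds the 1500-day cap, so +1500 days → 15 February 2011.
Applicant Delay Offset: −360 days → 20 February 2010.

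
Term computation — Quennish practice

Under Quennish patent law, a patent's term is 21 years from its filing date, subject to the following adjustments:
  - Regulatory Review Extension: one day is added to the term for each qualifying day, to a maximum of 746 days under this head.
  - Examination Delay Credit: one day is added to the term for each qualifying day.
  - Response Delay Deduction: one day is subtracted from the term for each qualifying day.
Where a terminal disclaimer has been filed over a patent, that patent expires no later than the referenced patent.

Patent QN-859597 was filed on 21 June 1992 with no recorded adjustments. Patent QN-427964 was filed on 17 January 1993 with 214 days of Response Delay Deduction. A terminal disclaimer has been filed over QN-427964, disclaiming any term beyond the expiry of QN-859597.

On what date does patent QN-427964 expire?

2013-06-17

Natural term of QN-427964:
  Base: filing + 21 years → 17 January 2014.
  Response Delay Deduction: −214 days → 17 June 2013.
Expiry of referenced patent QN-859597:
  Base: filing + 21 years → 21 June 2013.
Terminal disclaimer: QN-427964 expires on the earlier of 17 June 2013 and 21 June 2013.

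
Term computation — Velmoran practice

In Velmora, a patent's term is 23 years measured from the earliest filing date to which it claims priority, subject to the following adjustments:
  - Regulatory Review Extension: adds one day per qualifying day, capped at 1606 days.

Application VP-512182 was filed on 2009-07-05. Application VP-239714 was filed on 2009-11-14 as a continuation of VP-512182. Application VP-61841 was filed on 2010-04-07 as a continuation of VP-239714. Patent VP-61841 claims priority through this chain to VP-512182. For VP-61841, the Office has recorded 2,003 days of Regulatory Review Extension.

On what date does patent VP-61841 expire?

Earliest priority filing: 5 July 2009.
Base term: 5 July 2009 + 23 years → 5 July 2032.
Regulatory Review Extension: 2003 days claimed exceeds the 1606-day cap, so +1606 days → 27 November 2036.

2036-11-27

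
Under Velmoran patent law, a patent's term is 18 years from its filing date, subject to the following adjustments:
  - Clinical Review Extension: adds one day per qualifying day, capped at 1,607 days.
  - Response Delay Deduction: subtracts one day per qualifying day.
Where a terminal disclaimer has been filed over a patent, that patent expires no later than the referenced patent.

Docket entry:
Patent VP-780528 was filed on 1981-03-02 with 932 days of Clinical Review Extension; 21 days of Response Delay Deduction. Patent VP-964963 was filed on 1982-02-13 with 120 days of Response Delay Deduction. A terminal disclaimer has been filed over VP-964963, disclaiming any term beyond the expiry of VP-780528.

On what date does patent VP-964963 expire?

1999-10-16

Natural term of VP-964963:
  Base: filing + 18 years → 13 February 2000.
  Response Delay Deduction: −120 days → 16 October 1999.
Expiry of referenced patent VP-780528:
  Base: filing + 18 years → 2 March 1999.
  Clinical Review Extension: 932 days (within the 1607-day cap) → +932 days → 19 September 2001.
  Response Delay Deduction: −21 days → 29 August 2001.
Terminal disclaimer: VP-964963 expires on the earlier of 16 October 1999 and 29 August 2001.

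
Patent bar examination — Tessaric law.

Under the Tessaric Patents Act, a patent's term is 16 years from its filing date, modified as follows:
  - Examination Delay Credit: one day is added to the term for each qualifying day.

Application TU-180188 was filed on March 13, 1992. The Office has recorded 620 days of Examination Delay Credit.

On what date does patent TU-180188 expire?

Base term: filing date + 16 years → 13 March 2008.
Examination Delay Credit: +620 days → 23 November 2009.

November 23, 2009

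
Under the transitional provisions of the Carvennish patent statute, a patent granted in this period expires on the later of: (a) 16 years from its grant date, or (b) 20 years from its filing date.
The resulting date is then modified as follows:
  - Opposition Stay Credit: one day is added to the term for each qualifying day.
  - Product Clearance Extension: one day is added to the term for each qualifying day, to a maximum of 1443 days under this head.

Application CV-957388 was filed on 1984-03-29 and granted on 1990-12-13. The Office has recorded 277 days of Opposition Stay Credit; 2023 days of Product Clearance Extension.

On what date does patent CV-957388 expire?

(a) grant + 16 years → 13 December 2006.
(b) filing + 20 years → 29 March 2004.
Later of the two: 13 December 2006.
Opposition Stay Credit: +277 days → 16 September 2007.
Product Clearance Extension: 2023 days claimed exceeds the 1443-day cap, so +1443 days → 29 August 2011.

2011-08-29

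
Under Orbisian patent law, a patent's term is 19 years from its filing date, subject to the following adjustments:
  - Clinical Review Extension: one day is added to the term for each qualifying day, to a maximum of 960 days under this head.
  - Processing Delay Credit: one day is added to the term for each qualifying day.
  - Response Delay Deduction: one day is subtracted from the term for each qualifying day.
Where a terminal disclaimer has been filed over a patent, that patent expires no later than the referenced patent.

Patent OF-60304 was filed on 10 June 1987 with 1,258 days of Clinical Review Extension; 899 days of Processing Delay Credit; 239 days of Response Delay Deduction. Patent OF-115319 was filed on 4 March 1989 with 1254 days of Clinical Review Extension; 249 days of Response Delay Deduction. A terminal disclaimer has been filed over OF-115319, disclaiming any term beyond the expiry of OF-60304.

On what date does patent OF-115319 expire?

February 13, 2010

Natural term of OF-115319:
  Base: filing + 19 years → 4 March 2008.
  Clinical Review Extension: 1254 days claimed exceeds the 960-day cap, so +960 days → 20 October 2010.
  Response Delay Deduction: −249 days → 13 February 2010.
Expiry of referenced patent OF-60304:
  Base: filing + 19 years → 10 June 2006.
  Clinical Review Extension: 1258 days claimed exceeds the 960-day cap, so +960 days → 25 January 2009.
  Processing Delay Credit: +899 days → 13 July 2011.
  Response Delay Deduction: −239 days → 16 November 2010.
Terminal disclaimer: OF-115319 expires on the earlier of 13 February 2010 and 16 November 2010.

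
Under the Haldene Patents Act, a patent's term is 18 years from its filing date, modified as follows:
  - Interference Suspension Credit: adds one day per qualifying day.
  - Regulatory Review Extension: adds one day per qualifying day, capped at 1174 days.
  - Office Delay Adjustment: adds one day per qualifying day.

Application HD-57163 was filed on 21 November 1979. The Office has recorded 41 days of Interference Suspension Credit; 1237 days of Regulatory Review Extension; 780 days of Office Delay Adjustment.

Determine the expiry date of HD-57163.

May 9, 2003

Base term: filing date + 18 years → 21 November 1997.
Interference Suspension Credit: +41 days → 1 January 1998.
Regulatory Review Extension: 1237 days claimed exceeds the 1174-day cap, so +1174 days → 20 March 2001.
Office Delay Adjustment: +780 days → 9 May 2003.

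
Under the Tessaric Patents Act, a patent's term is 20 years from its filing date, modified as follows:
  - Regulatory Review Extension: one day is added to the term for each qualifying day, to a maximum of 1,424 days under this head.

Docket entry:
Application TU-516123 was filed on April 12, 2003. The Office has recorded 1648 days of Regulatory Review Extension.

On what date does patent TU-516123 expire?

Base term: filing date + 20 years → 12 April 2023.
Regulatory Review Extension: 1648 days claimed exceeds the 1424-day cap, so +1424 days → 6 March 2027.

2027-03-06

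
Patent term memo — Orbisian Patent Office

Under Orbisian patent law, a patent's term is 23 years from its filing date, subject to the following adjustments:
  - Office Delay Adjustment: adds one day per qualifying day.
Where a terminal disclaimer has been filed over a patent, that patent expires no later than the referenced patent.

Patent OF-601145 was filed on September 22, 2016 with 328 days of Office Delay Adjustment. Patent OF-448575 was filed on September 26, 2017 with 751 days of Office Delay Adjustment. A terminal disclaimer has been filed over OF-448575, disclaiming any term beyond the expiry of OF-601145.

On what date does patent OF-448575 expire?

August 15, 2040

Natural term of OF-448575:
  Base: filing + 23 years → 26 September 2040.
  Office Delay Adjustment: +751 days → 17 October 2042.
Expiry of referenced patent OF-601145:
  Base: filing + 23 years → 22 September 2039.
  Office Delay Adjustment: +328 days → 15 August 2040.
Terminal disclaimer: OF-448575 expires on the earlier of 17 October 2042 and 15 August 2040.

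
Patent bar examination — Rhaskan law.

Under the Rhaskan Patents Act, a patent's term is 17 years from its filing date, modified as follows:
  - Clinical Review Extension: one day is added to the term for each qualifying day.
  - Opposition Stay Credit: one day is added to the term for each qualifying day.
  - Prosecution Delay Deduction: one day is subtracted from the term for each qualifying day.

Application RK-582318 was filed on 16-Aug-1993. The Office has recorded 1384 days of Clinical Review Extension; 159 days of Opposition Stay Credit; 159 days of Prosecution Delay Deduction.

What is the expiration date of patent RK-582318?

Base term: filing date + 17 years → 16 August 2010.
Clinical Review Extension: +1384 days → 31 May 2014.
Opposition Stay Credit: +159 days → 6 November 2014.
Prosecution Delay Deduction: −159 days → 31 May 2014.

2014-05-31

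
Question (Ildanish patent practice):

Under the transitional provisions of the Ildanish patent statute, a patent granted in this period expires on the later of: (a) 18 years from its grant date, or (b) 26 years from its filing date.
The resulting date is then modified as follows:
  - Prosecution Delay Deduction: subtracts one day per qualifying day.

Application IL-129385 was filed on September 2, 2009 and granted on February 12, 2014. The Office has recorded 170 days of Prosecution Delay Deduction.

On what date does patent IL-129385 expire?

(a) grant + 18 years → 12 February 2032.
(b) filing + 26 years → 2 September 2035.
Later of the two: 2 September 2035.
Prosecution Delay Deduction: −170 days → 16 March 2035.

2035-03-16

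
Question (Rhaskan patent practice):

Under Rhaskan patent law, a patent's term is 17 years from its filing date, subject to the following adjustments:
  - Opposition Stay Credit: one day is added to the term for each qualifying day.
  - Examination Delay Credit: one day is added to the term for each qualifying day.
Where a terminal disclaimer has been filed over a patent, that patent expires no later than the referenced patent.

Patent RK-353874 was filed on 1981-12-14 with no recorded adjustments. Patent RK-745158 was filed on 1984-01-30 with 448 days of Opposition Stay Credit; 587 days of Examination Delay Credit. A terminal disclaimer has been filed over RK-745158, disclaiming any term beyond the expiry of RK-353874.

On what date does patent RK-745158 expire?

December 14, 1998

Natural term of RK-745158:
  Base: filing + 17 years → 30 January 2001.
  Opposition Stay Credit: +448 days → 23 April 2002.
  Examination Delay Credit: +587 days → 1 December 2003.
Expiry of referenced patent RK-353874:
  Base: filing + 17 years → 14 December 1998.
Terminal disclaimer: RK-745158 expires on the earlier of 1 December 2003 and 14 December 1998.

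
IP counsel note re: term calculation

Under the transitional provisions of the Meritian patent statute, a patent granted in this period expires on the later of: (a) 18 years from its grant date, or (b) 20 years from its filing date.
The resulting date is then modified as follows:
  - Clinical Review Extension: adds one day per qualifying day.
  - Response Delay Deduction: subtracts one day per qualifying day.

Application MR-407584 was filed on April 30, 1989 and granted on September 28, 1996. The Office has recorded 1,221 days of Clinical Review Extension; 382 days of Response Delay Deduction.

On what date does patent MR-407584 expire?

January 14, 2017

(a) grant + 18 years → 28 September 2014.
(b) filing + 20 years → 30 April 2009.
Later of the two: 28 September 2014.
Clinical Review Extension: +1221 days → 31 January 2018.
Response Delay Deduction: −382 days → 14 January 2017.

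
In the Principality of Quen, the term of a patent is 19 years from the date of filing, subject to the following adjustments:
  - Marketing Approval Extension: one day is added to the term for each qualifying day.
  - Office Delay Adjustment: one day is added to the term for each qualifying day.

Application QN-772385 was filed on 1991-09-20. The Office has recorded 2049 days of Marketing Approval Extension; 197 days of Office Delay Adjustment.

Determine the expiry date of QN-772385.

November 13, 2016

Base term: filing date + 19 years → 20 September 2010.
Marketing Approval Extension: +2049 days → 30 April 2016.
Office Delay Adjustment: +197 days → 13 November 2016.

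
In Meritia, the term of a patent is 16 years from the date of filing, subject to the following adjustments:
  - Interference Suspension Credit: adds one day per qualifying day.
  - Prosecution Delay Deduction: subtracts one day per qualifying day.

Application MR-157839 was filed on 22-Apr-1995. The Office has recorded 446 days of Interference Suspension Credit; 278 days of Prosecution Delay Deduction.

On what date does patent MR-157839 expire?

Base term: filing date + 16 years → 22 April 2011.
Interference Suspension Credit: +446 days → 11 July 2012.
Prosecution Delay Deduction: −278 days → 7 October 2011.

October 7, 2011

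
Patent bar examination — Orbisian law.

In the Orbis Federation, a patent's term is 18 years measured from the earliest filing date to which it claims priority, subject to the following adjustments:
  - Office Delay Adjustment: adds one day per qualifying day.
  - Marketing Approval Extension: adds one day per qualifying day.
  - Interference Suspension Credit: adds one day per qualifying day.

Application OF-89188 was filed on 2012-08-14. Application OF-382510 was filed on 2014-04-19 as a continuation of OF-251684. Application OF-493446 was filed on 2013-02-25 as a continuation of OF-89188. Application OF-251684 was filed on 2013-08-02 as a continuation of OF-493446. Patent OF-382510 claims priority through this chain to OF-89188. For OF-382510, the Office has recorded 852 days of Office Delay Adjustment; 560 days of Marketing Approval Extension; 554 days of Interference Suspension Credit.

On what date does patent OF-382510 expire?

January 1, 2036

Earliest priority filing: 14 August 2012.
Base term: 14 August 2012 + 18 years → 14 August 2030.
Office Delay Adjustment: +852 days → 13 December 2032.
Marketing Approval Extension: +560 days → 26 June 2034.
Interference Suspension Credit: +554 days → 1 January 2036.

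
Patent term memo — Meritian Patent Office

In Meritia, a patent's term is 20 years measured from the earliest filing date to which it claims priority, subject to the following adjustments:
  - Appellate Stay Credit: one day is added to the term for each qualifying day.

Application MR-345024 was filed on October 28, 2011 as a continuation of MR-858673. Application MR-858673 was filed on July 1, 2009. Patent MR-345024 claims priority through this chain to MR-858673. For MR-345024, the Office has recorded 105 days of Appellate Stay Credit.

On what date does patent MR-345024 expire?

October 14, 2029

Earliest priority filing: 1 July 2009.
Base term: 1 July 2009 + 20 years → 1 July 2029.
Appellate Stay Credit: +105 days → 14 October 2029.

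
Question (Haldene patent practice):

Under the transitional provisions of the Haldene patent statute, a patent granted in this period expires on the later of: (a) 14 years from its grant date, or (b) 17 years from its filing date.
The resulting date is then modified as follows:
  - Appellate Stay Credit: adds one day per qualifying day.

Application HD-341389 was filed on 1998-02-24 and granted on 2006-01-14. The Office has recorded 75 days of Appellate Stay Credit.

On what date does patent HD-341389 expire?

(a) grant + 14 years → 14 January 2020.
(b) filing + 17 years → 24 February 2015.
Later of the two: 14 January 2020.
Appellate Stay Credit: +75 days → 29 March 2020.

March 29, 2020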